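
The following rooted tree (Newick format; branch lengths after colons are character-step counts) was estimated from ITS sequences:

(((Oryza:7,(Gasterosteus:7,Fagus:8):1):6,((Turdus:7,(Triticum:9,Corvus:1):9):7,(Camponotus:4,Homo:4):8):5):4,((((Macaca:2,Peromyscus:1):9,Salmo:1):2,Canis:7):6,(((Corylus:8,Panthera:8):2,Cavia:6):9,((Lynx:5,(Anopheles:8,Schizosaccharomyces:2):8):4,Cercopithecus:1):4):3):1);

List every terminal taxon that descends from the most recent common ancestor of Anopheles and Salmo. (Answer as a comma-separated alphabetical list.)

Tracing Anopheles: it sits inside (Anopheles,Schizosaccharomyces).
Tracing Salmo: it sits inside ((Macaca,Peromyscus),Salmo).
The smallest clade enclosing both is ((((Macaca,Peromyscus),Salmo),Canis),(((Corylus,Panthera),Cavia),((Lynx,(Anopheles,Schizosaccharomyces)),Cercopithecus))); the answer is its 11 terminal taxa in alphabetical order.

Anopheles, Canis, Cavia, Cercopithecus, Corylus, Lynx, Macaca, Panthera, Peromyscus, Salmo, Schizosaccharomyces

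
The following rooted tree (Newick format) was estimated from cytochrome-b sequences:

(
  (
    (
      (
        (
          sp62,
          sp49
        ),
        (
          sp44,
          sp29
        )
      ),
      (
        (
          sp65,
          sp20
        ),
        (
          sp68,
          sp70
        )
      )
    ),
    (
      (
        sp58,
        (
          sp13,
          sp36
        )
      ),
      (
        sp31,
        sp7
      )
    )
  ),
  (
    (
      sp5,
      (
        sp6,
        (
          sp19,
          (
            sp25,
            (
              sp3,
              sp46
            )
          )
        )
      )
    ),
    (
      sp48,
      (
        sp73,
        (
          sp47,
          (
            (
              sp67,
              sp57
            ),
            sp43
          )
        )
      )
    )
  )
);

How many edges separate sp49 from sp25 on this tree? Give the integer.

The MRCA of sp49 and sp25 is the root of the tree.
From sp49 up to that node: 5 branches. From sp25 up to the same node: 6 branches. Total: 5 + 6 = 11.

11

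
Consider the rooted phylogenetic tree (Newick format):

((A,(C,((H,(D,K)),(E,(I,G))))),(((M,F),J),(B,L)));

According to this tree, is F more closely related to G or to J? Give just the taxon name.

The MRCA of F and J subtends ((M,F),J) (3 taxa).
The MRCA of F and G is the root, subtending the entire tree (13 taxa).
The first is nested inside the second, so F shares a more recent common ancestor with J.

J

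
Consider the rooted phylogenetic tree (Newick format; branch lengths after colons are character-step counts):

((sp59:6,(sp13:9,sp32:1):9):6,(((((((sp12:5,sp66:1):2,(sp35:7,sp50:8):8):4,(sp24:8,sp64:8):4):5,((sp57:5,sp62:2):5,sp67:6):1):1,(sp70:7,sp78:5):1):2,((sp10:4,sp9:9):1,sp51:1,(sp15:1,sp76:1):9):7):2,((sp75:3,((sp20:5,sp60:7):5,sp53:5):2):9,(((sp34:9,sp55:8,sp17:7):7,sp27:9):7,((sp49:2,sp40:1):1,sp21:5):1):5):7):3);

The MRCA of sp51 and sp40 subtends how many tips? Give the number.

27

The MRCA of sp51 and sp40 is the node subtending (((((((sp12,sp66),(sp35,sp50)),(sp24,sp64)),((sp57,sp62),sp67)),(sp70,sp78)),((sp10,sp9),sp51,(sp15,sp76))),((sp75,((sp20,sp60),sp53)),(((sp34,sp55,sp17),sp27),((sp49,sp40),sp21)))).
That clade contains 27 terminal taxa: sp10, sp12, sp15, sp17, sp20, sp21, sp24, sp27, sp34, sp35, sp40, sp49, sp50, sp51, sp53, sp55, sp57, sp60, sp62, sp64, sp66, sp67, sp70, sp75, sp76, sp78, sp9.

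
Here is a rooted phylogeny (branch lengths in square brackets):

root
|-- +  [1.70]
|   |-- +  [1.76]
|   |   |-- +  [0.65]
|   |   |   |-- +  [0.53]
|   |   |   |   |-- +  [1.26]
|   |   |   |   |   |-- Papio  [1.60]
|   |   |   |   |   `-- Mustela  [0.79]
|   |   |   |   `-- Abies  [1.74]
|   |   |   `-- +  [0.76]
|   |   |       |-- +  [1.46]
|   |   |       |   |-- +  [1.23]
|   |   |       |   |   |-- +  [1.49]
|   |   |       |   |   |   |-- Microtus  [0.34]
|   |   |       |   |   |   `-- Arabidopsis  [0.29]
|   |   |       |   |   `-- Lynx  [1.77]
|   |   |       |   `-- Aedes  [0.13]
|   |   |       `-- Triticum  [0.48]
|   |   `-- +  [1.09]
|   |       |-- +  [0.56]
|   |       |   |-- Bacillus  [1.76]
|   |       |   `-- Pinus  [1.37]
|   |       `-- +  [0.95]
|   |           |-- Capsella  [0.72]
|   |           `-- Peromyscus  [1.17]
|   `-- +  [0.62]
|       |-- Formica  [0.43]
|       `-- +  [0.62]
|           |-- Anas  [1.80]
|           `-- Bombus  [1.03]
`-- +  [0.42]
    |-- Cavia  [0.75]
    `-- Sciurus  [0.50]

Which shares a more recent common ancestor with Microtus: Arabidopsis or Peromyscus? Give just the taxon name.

The MRCA of Microtus and Arabidopsis subtends (Microtus,Arabidopsis) (2 taxa).
The MRCA of Microtus and Peromyscus subtends ((((Papio,Mustela),Abies),((((Microtus,Arabidopsis),Lynx),Aedes),Triticum)),((Bacillus,Pinus),(Capsella,Peromyscus))) (12 taxa).
The first is nested inside the second, so Microtus shares a more recent common ancestor with Arabidopsis.

Arabidopsis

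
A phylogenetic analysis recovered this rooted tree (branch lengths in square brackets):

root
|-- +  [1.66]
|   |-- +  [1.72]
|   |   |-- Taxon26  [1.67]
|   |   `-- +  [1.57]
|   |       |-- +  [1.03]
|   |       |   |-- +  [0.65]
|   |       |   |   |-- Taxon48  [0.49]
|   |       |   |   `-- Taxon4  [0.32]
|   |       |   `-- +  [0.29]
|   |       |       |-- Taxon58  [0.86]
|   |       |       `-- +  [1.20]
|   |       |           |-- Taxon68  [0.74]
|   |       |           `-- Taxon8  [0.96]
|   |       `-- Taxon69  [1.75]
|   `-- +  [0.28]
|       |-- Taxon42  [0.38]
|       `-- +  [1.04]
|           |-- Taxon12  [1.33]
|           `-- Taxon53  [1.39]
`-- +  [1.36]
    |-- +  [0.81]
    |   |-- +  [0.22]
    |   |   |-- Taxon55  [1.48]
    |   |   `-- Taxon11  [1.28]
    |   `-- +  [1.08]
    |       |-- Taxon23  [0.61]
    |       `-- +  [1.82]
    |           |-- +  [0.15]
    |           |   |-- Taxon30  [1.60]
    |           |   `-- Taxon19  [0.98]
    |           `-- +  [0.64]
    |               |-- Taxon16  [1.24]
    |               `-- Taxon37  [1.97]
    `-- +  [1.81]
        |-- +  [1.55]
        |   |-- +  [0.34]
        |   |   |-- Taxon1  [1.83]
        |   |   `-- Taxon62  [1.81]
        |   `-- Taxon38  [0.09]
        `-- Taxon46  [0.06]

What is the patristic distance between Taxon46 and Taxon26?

8.28

The path runs Taxon46 → … → MRCA → … → Taxon26; the MRCA is the root of the tree.
Branch lengths along that path: 0.06 + 1.81 + 1.36 + 1.66 + 1.72 + 1.67 = 8.28.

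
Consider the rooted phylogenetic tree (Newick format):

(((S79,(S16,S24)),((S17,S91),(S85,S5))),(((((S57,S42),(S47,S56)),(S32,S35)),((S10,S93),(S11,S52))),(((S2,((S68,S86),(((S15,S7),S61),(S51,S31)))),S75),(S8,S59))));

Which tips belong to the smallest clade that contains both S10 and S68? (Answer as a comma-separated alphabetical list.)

S10, S11, S15, S2, S31, S32, S35, S42, S47, S51, S52, S56, S57, S59, S61, S68, S7, S75, S8, S86, S93

Tracing S10: it sits inside (S10,S93).
Tracing S68: it sits inside (S68,S86).
The smallest clade enclosing both is (((((S57,S42),(S47,S56)),(S32,S35)),((S10,S93),(S11,S52))),(((S2,((S68,S86),(((S15,S7),S61),(S51,S31)))),S75),(S8,S59))); the answer is its 21 terminal taxa in alphabetical order.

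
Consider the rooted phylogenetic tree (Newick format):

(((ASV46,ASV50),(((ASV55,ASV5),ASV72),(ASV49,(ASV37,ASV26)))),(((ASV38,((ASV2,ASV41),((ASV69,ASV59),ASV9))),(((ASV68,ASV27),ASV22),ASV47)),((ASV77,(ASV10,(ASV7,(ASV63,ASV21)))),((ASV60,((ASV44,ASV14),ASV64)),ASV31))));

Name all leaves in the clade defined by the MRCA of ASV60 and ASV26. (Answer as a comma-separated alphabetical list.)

ASV10, ASV14, ASV2, ASV21, ASV22, ASV26, ASV27, ASV31, ASV37, ASV38, ASV41, ASV44, ASV46, ASV47, ASV49, ASV5, ASV50, ASV55, ASV59, ASV60, ASV63, ASV64, ASV68, ASV69, ASV7, ASV72, ASV77, ASV9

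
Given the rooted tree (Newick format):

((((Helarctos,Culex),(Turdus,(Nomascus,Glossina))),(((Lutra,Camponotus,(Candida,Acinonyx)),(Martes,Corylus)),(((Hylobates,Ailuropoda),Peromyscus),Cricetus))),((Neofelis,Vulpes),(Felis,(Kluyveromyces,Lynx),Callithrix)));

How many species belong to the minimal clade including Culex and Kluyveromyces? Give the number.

21

The MRCA of Culex and Kluyveromyces is the root, so the clade is the entire tree.
That clade contains 21 terminal taxa: Acinonyx, Ailuropoda, Callithrix, Camponotus, Candida, Corylus, Cricetus, Culex, Felis, Glossina, Helarctos, Hylobates, Kluyveromyces, Lutra, Lynx, Martes, Neofelis, Nomascus, Peromyscus, Turdus, Vulpes.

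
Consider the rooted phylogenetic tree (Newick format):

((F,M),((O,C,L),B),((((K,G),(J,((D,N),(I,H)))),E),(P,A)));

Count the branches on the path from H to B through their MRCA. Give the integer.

The MRCA of H and B is the root of the tree.
From H up to that node: 7 branches. From B up to the same node: 2 branches. Total: 7 + 2 = 9.

9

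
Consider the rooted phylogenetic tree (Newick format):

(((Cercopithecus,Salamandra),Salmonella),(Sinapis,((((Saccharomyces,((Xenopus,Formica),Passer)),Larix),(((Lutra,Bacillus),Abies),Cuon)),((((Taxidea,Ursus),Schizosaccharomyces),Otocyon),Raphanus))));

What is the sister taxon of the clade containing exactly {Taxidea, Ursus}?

The clade containing exactly {Taxidea, Ursus} attaches to the tree at the node subtending ((Taxidea,Ursus),Schizosaccharomyces).
The other lineage descending from that same node — the sister group — is the single tip Schizosaccharomyces.

Schizosaccharomyces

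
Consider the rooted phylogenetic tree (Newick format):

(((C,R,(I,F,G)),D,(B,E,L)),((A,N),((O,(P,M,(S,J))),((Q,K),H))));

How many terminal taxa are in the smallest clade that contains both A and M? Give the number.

The MRCA of A and M is the node subtending ((A,N),((O,(P,M,(S,J))),((Q,K),H))).
That clade contains 10 terminal taxa: A, H, J, K, M, N, O, P, Q, S.

10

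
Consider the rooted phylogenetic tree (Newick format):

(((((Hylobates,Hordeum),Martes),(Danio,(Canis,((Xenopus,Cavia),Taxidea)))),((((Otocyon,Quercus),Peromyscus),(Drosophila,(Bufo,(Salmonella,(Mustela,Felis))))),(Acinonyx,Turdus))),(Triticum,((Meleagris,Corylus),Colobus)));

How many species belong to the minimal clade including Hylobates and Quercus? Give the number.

18

The MRCA of Hylobates and Quercus is the node subtending ((((Hylobates,Hordeum),Martes),(Danio,(Canis,((Xenopus,Cavia),Taxidea)))),((((Otocyon,Quercus),Peromyscus),(Drosophila,(Bufo,(Salmonella,(Mustela,Felis))))),(Acinonyx,Turdus))).
That clade contains 18 terminal taxa: Acinonyx, Bufo, Canis, Cavia, Danio, Drosophila, Felis, Hordeum, Hylobates, Martes, Mustela, Otocyon, Peromyscus, Quercus, Salmonella, Taxidea, Turdus, Xenopus.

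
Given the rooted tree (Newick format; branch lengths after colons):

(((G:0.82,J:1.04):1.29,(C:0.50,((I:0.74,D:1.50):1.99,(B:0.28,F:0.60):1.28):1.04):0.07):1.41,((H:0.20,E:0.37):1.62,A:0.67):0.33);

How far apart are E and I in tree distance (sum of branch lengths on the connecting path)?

7.57

The path runs E → … → MRCA → … → I; the MRCA is the root of the tree.
Branch lengths along that path: 0.37 + 1.62 + 0.33 + 1.41 + 0.07 + 1.04 + 1.99 + 0.74 = 7.57.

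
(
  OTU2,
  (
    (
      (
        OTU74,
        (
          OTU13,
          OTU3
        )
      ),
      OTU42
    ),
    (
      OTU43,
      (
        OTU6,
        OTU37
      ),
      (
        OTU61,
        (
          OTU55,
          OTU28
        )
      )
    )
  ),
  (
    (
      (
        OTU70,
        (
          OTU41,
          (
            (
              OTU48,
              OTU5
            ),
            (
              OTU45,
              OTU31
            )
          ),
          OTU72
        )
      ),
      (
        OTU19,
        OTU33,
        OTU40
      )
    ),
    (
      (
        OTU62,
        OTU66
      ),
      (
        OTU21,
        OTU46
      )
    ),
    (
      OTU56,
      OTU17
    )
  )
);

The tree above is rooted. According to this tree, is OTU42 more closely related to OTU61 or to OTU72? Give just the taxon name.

OTU61

The MRCA of OTU42 and OTU61 subtends (((OTU74,(OTU13,OTU3)),OTU42),(OTU43,(OTU6,OTU37),(OTU61,(OTU55,OTU28)))) (10 taxa).
The MRCA of OTU42 and OTU72 is the root, subtending the entire tree (27 taxa).
The first is nested inside the second, so OTU42 shares a more recent common ancestor with OTU61.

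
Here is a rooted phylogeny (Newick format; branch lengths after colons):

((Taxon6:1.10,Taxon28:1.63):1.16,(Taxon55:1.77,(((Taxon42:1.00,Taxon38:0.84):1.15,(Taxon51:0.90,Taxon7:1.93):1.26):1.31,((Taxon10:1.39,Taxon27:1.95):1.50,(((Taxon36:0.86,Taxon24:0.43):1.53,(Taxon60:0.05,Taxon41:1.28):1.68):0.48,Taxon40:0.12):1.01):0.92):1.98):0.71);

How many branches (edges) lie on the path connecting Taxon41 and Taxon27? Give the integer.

The MRCA of Taxon41 and Taxon27 is the node subtending ((Taxon10,Taxon27),(((Taxon36,Taxon24),(Taxon60,Taxon41)),Taxon40)).
From Taxon41 up to that node: 4 branches. From Taxon27 up to the same node: 2 branches. Total: 4 + 2 = 6.

6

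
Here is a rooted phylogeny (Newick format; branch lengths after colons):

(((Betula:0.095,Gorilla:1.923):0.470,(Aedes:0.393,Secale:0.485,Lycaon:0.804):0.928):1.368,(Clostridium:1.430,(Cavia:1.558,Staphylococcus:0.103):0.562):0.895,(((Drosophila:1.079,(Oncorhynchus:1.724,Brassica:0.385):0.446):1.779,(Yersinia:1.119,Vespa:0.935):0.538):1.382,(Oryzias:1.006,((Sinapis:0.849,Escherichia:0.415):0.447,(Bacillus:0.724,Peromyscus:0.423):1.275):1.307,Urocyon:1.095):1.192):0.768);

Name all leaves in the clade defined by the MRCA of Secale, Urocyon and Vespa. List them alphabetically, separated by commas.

Tracing Secale: it sits inside (Aedes,Secale,Lycaon).
Tracing Urocyon: it sits inside (Oryzias,((Sinapis,Escherichia),(Bacillus,Peromyscus)),Urocyon).
Tracing Vespa: it sits inside (Yersinia,Vespa).
The smallest clade enclosing all 3 is the whole tree (their MRCA is the root), so the answer is all 19 tips in alphabetical order.

Aedes, Bacillus, Betula, Brassica, Cavia, Clostridium, Drosophila, Escherichia, Gorilla, Lycaon, Oncorhynchus, Oryzias, Peromyscus, Secale, Sinapis, Staphylococcus, Urocyon, Vespa, Yersinia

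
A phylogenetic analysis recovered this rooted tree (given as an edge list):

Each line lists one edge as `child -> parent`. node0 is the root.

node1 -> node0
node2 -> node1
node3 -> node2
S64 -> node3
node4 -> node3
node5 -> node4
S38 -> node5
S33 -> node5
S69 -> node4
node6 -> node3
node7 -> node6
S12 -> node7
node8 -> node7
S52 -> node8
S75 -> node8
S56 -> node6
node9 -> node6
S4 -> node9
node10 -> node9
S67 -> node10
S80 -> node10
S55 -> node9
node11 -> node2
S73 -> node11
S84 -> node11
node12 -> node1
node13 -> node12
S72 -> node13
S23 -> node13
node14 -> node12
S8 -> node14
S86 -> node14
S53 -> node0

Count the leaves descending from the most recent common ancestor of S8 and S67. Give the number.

18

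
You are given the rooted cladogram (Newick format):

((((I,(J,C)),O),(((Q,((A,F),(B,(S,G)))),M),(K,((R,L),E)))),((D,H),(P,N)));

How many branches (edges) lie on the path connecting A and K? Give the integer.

The MRCA of A and K is the node subtending (((Q,((A,F),(B,(S,G)))),M),(K,((R,L),E))).
From A up to that node: 5 branches. From K up to the same node: 2 branches. Total: 5 + 2 = 7.

7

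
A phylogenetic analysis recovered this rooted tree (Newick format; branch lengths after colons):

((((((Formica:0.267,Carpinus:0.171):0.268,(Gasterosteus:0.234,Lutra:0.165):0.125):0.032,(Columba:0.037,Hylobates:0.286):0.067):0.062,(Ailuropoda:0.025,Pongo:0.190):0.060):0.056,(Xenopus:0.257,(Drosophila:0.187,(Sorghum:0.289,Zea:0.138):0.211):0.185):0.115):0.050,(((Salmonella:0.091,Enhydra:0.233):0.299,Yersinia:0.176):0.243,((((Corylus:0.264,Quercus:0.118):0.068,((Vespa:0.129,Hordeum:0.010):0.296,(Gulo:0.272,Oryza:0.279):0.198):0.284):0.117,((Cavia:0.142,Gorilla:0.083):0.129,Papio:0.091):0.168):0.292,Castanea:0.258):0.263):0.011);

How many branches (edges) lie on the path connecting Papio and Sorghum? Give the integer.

The MRCA of Papio and Sorghum is the root of the tree.
From Papio up to that node: 5 branches. From Sorghum up to the same node: 5 branches. Total: 5 + 5 = 10.

10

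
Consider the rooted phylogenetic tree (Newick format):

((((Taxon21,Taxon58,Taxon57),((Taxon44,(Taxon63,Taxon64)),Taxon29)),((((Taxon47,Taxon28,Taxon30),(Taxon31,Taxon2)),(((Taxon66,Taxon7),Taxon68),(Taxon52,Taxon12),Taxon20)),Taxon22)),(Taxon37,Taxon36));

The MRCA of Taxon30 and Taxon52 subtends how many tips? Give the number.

11

The MRCA of Taxon30 and Taxon52 is the node subtending (((Taxon47,Taxon28,Taxon30),(Taxon31,Taxon2)),(((Taxon66,Taxon7),Taxon68),(Taxon52,Taxon12),Taxon20)).
That clade contains 11 terminal taxa: Taxon12, Taxon2, Taxon20, Taxon28, Taxon30, Taxon31, Taxon47, Taxon52, Taxon66, Taxon68, Taxon7.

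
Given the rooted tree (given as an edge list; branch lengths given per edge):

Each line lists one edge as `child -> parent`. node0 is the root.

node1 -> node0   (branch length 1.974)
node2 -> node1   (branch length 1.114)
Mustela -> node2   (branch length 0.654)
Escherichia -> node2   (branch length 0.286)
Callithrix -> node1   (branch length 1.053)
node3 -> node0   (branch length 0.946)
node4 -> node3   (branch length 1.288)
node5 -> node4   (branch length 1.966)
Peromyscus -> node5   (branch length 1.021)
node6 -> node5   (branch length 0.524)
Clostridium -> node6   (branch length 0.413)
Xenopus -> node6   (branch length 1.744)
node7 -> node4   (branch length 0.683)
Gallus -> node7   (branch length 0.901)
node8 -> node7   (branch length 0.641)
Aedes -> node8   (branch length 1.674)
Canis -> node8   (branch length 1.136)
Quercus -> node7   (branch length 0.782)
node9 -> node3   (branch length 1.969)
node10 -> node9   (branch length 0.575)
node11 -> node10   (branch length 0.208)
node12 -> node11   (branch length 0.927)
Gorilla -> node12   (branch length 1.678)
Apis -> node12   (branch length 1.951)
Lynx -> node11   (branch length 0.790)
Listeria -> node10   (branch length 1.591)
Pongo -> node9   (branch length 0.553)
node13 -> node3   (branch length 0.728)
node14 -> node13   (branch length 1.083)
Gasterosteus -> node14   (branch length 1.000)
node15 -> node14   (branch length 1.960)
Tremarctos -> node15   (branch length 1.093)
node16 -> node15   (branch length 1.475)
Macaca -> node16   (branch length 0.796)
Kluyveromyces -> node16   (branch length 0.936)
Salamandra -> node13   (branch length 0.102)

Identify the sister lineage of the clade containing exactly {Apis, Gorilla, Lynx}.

Listeria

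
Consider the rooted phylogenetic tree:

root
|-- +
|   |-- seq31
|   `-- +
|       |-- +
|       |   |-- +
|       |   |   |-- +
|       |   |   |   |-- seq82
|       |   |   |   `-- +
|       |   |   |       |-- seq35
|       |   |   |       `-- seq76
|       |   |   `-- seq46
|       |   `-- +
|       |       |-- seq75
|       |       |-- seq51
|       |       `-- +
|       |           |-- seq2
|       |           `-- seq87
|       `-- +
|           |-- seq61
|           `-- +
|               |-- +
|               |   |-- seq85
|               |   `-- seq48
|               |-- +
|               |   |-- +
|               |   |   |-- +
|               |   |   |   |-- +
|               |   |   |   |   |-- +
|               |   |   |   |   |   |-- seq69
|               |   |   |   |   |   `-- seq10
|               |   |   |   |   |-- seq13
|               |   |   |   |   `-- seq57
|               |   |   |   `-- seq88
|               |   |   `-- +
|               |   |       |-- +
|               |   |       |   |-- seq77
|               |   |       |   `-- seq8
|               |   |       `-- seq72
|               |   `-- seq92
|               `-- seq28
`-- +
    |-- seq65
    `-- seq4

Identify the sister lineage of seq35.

seq76

seq35 attaches to the tree at the node subtending (seq35,seq76).
The other lineage descending from that same node — the sister group — is the single tip seq76.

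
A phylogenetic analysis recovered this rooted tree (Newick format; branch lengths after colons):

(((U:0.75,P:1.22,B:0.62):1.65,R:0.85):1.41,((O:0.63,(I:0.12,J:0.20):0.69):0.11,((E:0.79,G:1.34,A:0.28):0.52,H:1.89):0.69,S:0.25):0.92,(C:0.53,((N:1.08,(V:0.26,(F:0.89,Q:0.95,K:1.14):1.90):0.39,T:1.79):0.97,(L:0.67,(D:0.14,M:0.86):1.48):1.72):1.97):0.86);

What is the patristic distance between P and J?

6.20

The path runs P → … → MRCA → … → J; the MRCA is the root of the tree.
Branch lengths along that path: 1.22 + 1.65 + 1.41 + 0.92 + 0.11 + 0.69 + 0.20 = 6.20.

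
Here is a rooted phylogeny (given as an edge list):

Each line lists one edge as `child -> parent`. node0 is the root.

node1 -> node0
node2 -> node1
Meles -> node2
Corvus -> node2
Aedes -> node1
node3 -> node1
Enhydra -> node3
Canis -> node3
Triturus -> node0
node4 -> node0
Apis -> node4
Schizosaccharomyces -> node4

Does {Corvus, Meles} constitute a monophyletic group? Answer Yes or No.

Yes

The most recent common ancestor of these taxa subtends (Meles,Corvus).
That clade has exactly 2 tips — every listed taxon and nothing else — so the group is monophyletic.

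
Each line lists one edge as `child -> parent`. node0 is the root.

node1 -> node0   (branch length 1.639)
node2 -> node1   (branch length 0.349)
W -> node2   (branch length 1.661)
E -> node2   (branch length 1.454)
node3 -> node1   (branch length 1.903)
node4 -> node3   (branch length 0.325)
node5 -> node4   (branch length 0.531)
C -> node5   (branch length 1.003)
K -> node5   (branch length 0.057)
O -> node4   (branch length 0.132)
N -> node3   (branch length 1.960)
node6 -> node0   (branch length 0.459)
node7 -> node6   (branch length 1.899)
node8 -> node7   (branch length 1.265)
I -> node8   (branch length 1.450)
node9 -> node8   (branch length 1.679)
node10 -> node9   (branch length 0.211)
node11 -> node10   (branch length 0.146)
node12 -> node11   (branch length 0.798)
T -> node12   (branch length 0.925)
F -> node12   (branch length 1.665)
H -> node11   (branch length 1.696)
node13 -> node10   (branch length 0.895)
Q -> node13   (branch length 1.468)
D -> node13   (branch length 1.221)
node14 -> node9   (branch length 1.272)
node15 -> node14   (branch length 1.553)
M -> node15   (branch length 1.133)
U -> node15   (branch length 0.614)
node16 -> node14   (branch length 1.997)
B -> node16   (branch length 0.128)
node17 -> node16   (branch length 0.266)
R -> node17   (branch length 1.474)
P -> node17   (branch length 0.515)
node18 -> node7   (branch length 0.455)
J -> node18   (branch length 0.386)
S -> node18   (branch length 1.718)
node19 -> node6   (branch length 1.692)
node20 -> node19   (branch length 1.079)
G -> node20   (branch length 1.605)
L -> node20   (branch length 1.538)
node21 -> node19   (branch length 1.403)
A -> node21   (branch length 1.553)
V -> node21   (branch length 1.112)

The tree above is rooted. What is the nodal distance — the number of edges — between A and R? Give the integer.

The MRCA of A and R is the node subtending (((I,((((T,F),H),(Q,D)),((M,U),(B,(R,P))))),(J,S)),((G,L),(A,V))).
From A up to that node: 3 branches. From R up to the same node: 7 branches. Total: 3 + 7 = 10.

10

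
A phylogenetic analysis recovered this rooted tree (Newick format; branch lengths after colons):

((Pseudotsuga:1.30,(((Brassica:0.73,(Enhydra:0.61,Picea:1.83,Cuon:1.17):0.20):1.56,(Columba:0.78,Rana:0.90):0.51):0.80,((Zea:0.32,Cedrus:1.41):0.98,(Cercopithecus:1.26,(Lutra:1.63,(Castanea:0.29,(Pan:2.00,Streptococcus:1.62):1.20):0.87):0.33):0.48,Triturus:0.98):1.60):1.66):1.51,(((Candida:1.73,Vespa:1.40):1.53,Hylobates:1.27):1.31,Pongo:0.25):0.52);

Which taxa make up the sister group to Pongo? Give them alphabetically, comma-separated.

Pongo attaches to the tree at the node subtending (((Candida,Vespa),Hylobates),Pongo).
The other lineage descending from that same node — the sister group — is ((Candida,Vespa),Hylobates); its 3 tips in alphabetical order are the answer.

Candida, Hylobates, Vespa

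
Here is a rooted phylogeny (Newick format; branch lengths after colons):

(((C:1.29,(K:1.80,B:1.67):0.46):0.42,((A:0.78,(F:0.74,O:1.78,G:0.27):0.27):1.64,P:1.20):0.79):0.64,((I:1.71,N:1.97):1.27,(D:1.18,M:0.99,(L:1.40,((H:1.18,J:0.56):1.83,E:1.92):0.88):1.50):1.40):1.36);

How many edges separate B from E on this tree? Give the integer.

The MRCA of B and E is the root of the tree.
From B up to that node: 4 branches. From E up to the same node: 5 branches. Total: 4 + 5 = 9.

9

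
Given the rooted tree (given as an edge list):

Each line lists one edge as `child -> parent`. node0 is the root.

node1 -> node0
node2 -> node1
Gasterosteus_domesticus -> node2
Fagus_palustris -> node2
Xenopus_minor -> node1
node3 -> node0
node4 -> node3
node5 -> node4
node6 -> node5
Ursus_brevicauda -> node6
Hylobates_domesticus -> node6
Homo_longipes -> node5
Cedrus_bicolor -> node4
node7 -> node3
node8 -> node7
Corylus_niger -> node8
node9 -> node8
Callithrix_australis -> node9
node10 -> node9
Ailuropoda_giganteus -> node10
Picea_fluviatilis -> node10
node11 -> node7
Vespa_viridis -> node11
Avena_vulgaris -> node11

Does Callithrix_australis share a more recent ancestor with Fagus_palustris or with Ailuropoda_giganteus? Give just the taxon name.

The MRCA of Callithrix_australis and Ailuropoda_giganteus subtends (Callithrix_australis,(Ailuropoda_giganteus,Picea_fluviatilis)) (3 taxa).
The MRCA of Callithrix_australis and Fagus_palustris is the root, subtending the entire tree (13 taxa).
The first is nested inside the second, so Callithrix_australis shares a more recent common ancestor with Ailuropoda_giganteus.

Ailuropoda_giganteus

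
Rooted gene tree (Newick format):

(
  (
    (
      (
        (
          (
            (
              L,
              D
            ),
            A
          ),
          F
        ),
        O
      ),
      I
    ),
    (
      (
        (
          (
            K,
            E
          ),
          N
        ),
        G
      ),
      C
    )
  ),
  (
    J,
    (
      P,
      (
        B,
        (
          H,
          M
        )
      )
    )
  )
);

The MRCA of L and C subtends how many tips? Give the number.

11

The MRCA of L and C is the node subtending ((((((L,D),A),F),O),I),((((K,E),N),G),C)).
That clade contains 11 terminal taxa: A, C, D, E, F, G, I, K, L, N, O.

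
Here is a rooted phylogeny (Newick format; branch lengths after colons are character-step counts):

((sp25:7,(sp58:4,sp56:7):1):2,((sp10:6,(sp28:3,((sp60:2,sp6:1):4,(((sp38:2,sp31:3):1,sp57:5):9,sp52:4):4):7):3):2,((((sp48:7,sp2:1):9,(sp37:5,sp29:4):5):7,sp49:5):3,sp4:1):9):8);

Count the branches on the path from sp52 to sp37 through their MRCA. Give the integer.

The MRCA of sp52 and sp37 is the node subtending ((sp10,(sp28,((sp60,sp6),(((sp38,sp31),sp57),sp52)))),((((sp48,sp2),(sp37,sp29)),sp49),sp4)).
From sp52 up to that node: 5 branches. From sp37 up to the same node: 5 branches. Total: 5 + 5 = 10.

10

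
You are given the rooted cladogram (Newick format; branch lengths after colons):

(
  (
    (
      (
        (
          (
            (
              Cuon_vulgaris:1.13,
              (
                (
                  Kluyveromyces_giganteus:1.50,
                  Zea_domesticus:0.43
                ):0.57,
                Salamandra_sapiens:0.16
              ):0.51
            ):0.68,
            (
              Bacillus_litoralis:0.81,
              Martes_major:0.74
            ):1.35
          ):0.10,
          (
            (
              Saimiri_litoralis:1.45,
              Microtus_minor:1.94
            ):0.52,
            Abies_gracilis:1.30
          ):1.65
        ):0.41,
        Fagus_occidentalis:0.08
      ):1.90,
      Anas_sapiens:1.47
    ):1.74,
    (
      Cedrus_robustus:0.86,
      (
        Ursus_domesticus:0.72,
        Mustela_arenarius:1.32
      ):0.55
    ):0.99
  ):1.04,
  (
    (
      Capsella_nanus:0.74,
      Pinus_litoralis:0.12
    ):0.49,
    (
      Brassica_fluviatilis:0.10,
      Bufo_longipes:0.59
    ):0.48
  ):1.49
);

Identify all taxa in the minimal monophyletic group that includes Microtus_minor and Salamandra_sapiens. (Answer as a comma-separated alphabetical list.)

Abies_gracilis, Bacillus_litoralis, Cuon_vulgaris, Kluyveromyces_giganteus, Martes_major, Microtus_minor, Saimiri_litoralis, Salamandra_sapiens, Zea_domesticus

Tracing Microtus_minor: it sits inside (Saimiri_litoralis,Microtus_minor).
Tracing Salamandra_sapiens: it sits inside ((Kluyveromyces_giganteus,Zea_domesticus),Salamandra_sapiens).
The smallest clade enclosing both is (((Cuon_vulgaris,((Kluyveromyces_giganteus,Zea_domesticus),Salamandra_sapiens)),(Bacillus_litoralis,Martes_major)),((Saimiri_litoralis,Microtus_minor),Abies_gracilis)); the answer is its 9 terminal taxa in alphabetical order.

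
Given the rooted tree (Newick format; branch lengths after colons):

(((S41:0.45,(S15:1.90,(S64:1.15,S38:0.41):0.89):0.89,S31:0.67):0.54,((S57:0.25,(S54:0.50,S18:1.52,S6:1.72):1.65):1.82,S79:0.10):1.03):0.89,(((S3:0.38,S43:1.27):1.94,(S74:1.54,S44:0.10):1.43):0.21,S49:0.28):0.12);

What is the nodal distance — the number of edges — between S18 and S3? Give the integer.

The MRCA of S18 and S3 is the root of the tree.
From S18 up to that node: 5 branches. From S3 up to the same node: 4 branches. Total: 5 + 4 = 9.

9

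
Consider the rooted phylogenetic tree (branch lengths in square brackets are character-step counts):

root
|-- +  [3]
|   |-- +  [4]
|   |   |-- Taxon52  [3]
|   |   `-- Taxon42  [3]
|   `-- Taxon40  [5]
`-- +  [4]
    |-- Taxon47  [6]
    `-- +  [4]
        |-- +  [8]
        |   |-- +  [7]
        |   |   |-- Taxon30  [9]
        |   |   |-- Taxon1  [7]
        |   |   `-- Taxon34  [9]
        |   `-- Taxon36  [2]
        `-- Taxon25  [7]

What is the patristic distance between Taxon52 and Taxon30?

The path runs Taxon52 → … → MRCA → … → Taxon30; the MRCA is the root of the tree.
Branch lengths along that path: 3 + 4 + 3 + 4 + 4 + 8 + 7 + 9 = 42.

42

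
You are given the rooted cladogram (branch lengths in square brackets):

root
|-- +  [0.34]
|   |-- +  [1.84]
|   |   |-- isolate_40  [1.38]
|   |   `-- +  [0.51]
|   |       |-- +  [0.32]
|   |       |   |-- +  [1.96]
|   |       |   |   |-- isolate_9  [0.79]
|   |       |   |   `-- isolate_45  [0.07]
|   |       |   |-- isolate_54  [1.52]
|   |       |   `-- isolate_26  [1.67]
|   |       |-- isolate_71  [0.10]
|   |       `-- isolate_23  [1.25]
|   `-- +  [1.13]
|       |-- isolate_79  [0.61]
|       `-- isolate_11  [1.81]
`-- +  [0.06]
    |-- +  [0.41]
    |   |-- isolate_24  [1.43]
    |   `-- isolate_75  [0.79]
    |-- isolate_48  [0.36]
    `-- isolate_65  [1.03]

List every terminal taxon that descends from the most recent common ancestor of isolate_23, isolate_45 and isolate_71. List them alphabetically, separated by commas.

Tracing isolate_23: it sits inside (((isolate_9,isolate_45),isolate_54,isolate_26),isolate_71,isolate_23).
Tracing isolate_45: it sits inside (isolate_9,isolate_45).
Tracing isolate_71: it sits inside (((isolate_9,isolate_45),isolate_54,isolate_26),isolate_71,isolate_23).
The smallest clade enclosing all 3 is (((isolate_9,isolate_45),isolate_54,isolate_26),isolate_71,isolate_23); the answer is its 6 terminal taxa in alphabetical order.

isolate_23, isolate_26, isolate_45, isolate_54, isolate_71, isolate_9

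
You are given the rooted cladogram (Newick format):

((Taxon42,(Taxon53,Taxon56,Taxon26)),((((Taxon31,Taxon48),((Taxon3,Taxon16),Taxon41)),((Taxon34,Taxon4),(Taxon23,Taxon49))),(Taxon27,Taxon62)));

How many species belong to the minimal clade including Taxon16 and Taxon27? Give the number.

The MRCA of Taxon16 and Taxon27 is the node subtending ((((Taxon31,Taxon48),((Taxon3,Taxon16),Taxon41)),((Taxon34,Taxon4),(Taxon23,Taxon49))),(Taxon27,Taxon62)).
That clade contains 11 terminal taxa: Taxon16, Taxon23, Taxon27, Taxon3, Taxon31, Taxon34, Taxon4, Taxon41, Taxon48, Taxon49, Taxon62.

11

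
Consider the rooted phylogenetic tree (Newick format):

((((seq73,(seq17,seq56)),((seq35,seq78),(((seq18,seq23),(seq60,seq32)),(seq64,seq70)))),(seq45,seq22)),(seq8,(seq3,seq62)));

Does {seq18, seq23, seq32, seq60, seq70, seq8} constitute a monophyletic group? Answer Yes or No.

The MRCA of the listed taxa is the root, so the smallest clade containing them is the whole tree.
That clade also contains seq17, seq22, seq3, seq35, seq45, seq56, seq62, seq64, seq73, seq78, which are not in the proposed group, so the group is not monophyletic.

No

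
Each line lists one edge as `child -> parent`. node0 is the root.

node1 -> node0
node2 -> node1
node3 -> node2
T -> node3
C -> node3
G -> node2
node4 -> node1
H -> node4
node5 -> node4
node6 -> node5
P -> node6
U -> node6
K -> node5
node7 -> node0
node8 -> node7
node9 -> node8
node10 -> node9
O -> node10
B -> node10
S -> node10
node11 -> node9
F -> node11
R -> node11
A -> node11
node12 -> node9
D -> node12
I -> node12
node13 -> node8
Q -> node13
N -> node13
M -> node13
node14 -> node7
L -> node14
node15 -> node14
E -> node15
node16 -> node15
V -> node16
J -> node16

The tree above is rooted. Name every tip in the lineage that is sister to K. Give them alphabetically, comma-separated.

P, U

K attaches to the tree at the node subtending ((P,U),K).
The other lineage descending from that same node — the sister group — is (P,U); its 2 tips in alphabetical order are the answer.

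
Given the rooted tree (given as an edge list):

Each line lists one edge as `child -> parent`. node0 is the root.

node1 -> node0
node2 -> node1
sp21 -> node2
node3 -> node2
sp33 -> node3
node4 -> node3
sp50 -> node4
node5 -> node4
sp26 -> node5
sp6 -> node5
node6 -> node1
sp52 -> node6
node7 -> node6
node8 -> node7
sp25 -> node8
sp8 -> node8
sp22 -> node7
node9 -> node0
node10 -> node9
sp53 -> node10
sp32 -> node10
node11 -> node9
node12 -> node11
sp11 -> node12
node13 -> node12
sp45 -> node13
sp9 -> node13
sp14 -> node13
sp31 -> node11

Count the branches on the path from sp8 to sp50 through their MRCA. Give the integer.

8

The MRCA of sp8 and sp50 is the node subtending ((sp21,(sp33,(sp50,(sp26,sp6)))),(sp52,((sp25,sp8),sp22))).
From sp8 up to that node: 4 branches. From sp50 up to the same node: 4 branches. Total: 4 + 4 = 8.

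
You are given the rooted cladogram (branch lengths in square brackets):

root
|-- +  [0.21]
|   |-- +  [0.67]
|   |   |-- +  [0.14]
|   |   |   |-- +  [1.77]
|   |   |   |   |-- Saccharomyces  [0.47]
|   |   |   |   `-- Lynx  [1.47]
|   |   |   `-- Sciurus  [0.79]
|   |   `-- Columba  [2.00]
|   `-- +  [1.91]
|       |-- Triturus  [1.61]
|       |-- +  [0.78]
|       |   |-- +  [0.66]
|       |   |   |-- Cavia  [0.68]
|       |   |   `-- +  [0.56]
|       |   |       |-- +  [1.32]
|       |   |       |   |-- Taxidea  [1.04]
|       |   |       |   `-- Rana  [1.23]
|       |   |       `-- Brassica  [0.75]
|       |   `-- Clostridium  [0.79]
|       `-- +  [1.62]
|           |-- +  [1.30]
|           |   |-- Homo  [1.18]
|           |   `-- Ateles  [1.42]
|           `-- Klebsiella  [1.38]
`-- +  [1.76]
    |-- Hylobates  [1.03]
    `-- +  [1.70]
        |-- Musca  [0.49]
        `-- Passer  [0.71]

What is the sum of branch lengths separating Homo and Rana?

8.65

The path runs Homo → … → MRCA → … → Rana; the MRCA is the node subtending (Triturus,((Cavia,((Taxidea,Rana),Brassica)),Clostridium),((Homo,Ateles),Klebsiella)).
Branch lengths along that path: 1.18 + 1.30 + 1.62 + 0.78 + 0.66 + 0.56 + 1.32 + 1.23 = 8.65.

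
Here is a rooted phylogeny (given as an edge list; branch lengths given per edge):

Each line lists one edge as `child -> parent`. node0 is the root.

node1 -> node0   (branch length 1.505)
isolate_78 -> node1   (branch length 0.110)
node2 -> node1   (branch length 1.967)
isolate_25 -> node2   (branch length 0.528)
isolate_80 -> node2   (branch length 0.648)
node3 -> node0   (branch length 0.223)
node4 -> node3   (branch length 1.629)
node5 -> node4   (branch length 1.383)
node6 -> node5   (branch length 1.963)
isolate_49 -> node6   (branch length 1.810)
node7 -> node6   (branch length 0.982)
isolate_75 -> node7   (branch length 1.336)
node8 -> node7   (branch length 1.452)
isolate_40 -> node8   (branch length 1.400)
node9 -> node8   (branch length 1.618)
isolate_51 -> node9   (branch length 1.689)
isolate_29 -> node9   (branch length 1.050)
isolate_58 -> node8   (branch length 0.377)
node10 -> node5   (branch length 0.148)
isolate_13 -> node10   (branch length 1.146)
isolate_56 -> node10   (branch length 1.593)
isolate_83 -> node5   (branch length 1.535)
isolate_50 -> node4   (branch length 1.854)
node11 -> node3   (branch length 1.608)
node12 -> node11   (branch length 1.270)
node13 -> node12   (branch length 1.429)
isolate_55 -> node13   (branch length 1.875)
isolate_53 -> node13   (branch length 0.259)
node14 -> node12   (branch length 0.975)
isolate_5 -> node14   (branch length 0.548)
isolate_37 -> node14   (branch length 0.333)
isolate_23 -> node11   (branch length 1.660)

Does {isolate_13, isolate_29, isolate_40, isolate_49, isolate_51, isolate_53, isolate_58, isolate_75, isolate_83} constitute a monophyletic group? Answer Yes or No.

No

The MRCA of the listed taxa subtends ((((isolate_49,(isolate_75,(isolate_40,(isolate_51,isolate_29),isolate_58))),(isolate_13,isolate_56),isolate_83),isolate_50),(((isolate_55,isolate_53),(isolate_5,isolate_37)),isolate_23)).
That clade also contains isolate_23, isolate_37, isolate_5, isolate_50, isolate_55, isolate_56, which are not in the proposed group, so the group is not monophyletic.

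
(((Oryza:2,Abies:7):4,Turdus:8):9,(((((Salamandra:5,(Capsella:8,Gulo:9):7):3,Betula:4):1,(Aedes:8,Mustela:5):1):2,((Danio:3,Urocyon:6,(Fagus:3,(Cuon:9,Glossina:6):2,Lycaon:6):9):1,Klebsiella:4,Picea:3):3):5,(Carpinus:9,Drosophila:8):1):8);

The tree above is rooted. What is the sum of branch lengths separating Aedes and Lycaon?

30

The path runs Aedes → … → MRCA → … → Lycaon; the MRCA is the node subtending ((((Salamandra,(Capsella,Gulo)),Betula),(Aedes,Mustela)),((Danio,Urocyon,(Fagus,(Cuon,Glossina),Lycaon)),Klebsiella,Picea)).
Branch lengths along that path: 8 + 1 + 2 + 3 + 1 + 9 + 6 = 30.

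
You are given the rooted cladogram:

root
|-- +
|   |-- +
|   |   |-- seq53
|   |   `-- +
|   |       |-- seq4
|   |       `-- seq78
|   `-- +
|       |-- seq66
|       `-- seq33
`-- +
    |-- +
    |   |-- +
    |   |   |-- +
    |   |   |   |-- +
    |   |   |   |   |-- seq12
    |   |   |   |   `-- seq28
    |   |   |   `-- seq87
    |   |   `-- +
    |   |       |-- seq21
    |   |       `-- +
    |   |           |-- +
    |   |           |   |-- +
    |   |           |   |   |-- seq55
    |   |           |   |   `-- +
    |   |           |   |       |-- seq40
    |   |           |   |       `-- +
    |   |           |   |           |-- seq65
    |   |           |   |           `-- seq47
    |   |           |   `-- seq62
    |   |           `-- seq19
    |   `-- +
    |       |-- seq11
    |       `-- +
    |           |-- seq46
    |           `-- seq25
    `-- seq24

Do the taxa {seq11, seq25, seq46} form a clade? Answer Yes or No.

Yes

The most recent common ancestor of these taxa subtends (seq11,(seq46,seq25)).
That clade has exactly 3 tips — every listed taxon and nothing else — so the group is monophyletic.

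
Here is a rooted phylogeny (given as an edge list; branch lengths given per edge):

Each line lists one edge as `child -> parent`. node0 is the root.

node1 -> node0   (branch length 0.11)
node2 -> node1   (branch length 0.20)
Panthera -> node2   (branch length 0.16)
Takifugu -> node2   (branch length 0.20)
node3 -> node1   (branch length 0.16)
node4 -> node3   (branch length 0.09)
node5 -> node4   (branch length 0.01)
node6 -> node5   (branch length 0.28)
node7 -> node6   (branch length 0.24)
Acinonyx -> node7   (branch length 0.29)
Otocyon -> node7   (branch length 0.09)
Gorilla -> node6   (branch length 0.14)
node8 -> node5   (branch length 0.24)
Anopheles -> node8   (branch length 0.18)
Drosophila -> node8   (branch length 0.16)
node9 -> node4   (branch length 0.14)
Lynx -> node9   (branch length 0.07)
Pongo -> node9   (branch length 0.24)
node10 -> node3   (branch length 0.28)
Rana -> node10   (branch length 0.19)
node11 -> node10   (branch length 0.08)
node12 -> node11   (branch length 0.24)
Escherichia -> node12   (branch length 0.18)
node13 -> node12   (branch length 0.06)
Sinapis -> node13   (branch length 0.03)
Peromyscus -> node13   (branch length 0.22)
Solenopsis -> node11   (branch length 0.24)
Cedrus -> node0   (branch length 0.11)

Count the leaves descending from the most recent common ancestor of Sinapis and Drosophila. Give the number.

12

The MRCA of Sinapis and Drosophila is the node subtending (((((Acinonyx,Otocyon),Gorilla),(Anopheles,Drosophila)),(Lynx,Pongo)),(Rana,((Escherichia,(Sinapis,Peromyscus)),Solenopsis))).
That clade contains 12 terminal taxa: Acinonyx, Anopheles, Drosophila, Escherichia, Gorilla, Lynx, Otocyon, Peromyscus, Pongo, Rana, Sinapis, Solenopsis.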